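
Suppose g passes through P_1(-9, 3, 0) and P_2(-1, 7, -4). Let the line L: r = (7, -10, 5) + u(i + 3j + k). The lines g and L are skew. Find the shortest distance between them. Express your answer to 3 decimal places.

18.102

A direction vector for g is P_2 − P_1 = (8, 4, -4).
Common perpendicular direction n = (8, 4, -4) × (1, 3, 1) = (16, -12, 20).
With w = (7, -10, 5) − (-9, 3, 0) = (16, -13, 5), w · n = 512.
Distance = |w · n| / |n| = |512| / √800 ≈ 18.102.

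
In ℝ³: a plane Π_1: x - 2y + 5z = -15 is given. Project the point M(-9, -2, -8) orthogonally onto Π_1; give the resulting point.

(-8, -4, -3)

Foot = M − λn with λ = (n·M − d)/|n|² = (-45 − (-15))/30 = -1.
Foot = (-9, -2, -8) − (-1)·(1, -2, 5) = (-8, -4, -3).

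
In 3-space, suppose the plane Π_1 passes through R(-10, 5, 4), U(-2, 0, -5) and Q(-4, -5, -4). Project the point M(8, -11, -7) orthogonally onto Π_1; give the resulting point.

(3, -10, -12)

RU = (8, -5, -9), RQ = (6, -10, -8); a normal to Π_1 is RU × RQ = (-50, 10, -50).
Using R: Π_1 has equation -50x + 10y - 50z = 350.
Foot = M − λn with λ = (n·M − d)/|n|² = (-160 − 350)/5100 = -1/10.
Foot = (8, -11, -7) − (-1/10)·(-50, 10, -50) = (3, -10, -12).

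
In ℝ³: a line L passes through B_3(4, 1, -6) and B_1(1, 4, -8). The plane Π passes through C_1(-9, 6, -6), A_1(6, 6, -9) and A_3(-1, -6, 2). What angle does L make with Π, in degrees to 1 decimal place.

A direction vector for L is B_1 − B_3 = (-3, 3, -2).
C_1A_1 = (15, 0, -3), C_1A_3 = (8, -12, 8); a normal to Π is C_1A_1 × C_1A_3 = (-36, -144, -180).
Using C_1: Π has equation -36x - 144y - 180z = 540.
sin θ = |n·v| / (|n||v|) = |36| / (√54432 · √22) = 0.03290.
θ ≈ 1.9°.

1.9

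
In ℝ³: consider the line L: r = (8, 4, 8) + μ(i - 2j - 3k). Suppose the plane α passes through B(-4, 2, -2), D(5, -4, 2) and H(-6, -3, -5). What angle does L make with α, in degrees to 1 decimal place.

40.0

BD = (9, -6, 4), BH = (-2, -5, -3); a normal to α is BD × BH = (38, 19, -57).
Using B: α has equation 38x + 19y - 57z = 0.
sin θ = |n·v| / (|n||v|) = |171| / (√5054 · √14) = 0.64286.
θ ≈ 40.0°.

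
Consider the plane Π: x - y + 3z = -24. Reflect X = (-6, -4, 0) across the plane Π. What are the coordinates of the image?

(-10, 0, -12)

λ = (n·X − d)/|n|² = (-2 − (-24))/11 = 2.
Reflection = X − 2λn = (-6, -4, 0) − 4·(1, -1, 3) = (-10, 0, -12).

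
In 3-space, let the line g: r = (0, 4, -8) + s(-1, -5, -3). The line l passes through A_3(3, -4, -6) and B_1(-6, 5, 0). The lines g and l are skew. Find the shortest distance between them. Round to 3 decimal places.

A direction vector for l is B_1 − A_3 = (-9, 9, 6).
Common perpendicular direction n = (-1, -5, -3) × (-9, 9, 6) = (-3, 33, -54).
With w = (3, -4, -6) − (0, 4, -8) = (3, -8, 2), w · n = -381.
Distance = |w · n| / |n| = |-381| / √4014 ≈ 6.014.

6.014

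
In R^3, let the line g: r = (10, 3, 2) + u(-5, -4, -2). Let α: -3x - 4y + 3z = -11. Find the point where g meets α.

Substitute r = (10, 3, 2) + t(-5, -4, -2) into the plane: -36 + 25t = -11, so t = 1.
Intersection: (10, 3, 2) + 1·(-5, -4, -2) = (5, -1, 0).

(5, -1, 0)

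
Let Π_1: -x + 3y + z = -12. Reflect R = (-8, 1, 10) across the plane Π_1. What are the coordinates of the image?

λ = (n·R − d)/|n|² = (21 − (-12))/11 = 3.
Reflection = R − 2λn = (-8, 1, 10) − 6·(-1, 3, 1) = (-2, -17, 4).

(-2, -17, 4)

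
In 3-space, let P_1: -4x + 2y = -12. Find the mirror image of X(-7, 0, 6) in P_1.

(9, -8, 6)

λ = (n·X − d)/|n|² = (28 − (-12))/20 = 2.
Reflection = X − 2λn = (-7, 0, 6) − 4·(-4, 2, 0) = (9, -8, 6).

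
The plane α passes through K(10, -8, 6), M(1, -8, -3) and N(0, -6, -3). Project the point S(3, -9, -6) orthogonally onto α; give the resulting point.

(1, -10, -4)

KM = (-9, 0, -9), KN = (-10, 2, -9); a normal to α is KM × KN = (18, 9, -18).
Using K: α has equation 18x + 9y - 18z = 0.
Foot = S − λn with λ = (n·S − d)/|n|² = (81 − 0)/729 = 1/9.
Foot = (3, -9, -6) − (1/9)·(18, 9, -18) = (1, -10, -4).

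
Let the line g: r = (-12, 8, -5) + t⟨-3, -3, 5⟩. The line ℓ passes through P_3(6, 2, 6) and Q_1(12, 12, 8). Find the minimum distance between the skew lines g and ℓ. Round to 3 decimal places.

A direction vector for ℓ is Q_1 − P_3 = (6, 10, 2).
Common perpendicular direction n = (-3, -3, 5) × (6, 10, 2) = (-56, 36, -12).
With w = (6, 2, 6) − (-12, 8, -5) = (18, -6, 11), w · n = -1356.
Distance = |w · n| / |n| = |-1356| / √4576 ≈ 20.045.

20.045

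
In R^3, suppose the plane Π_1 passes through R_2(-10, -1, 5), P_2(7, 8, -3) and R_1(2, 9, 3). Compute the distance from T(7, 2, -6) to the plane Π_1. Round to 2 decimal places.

R_2P_2 = (17, 9, -8), R_2R_1 = (12, 10, -2); a normal to Π_1 is R_2P_2 × R_2R_1 = (62, -62, 62).
Using R_2: Π_1 has equation 62x - 62y + 62z = -248.
n·T − d = (62)·(7) + (-62)·(2) + (62)·(-6) − (-248) = 186; |n| = √11532.
Distance = |186| / √11532 = 186/√11532 ≈ 1.73.

1.73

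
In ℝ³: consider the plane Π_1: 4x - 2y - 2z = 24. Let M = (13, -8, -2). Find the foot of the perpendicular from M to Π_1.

Foot = M − λn with λ = (n·M − d)/|n|² = (72 − 24)/24 = 2.
Foot = (13, -8, -2) − 2·(4, -2, -2) = (5, -4, 2).

(5, -4, 2)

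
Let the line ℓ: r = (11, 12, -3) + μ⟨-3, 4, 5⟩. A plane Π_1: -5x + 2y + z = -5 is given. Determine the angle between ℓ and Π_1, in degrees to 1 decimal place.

sin θ = |n·v| / (|n||v|) = |28| / (√30 · √50) = 0.72296.
θ ≈ 46.3°.

46.3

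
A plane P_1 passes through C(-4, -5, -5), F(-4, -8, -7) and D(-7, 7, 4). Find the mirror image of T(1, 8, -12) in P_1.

(7, -4, 6)

CF = (0, -3, -2), CD = (-3, 12, 9); a normal to P_1 is CF × CD = (-3, 6, -9).
Using C: P_1 has equation -3x + 6y - 9z = 27.
λ = (n·T − d)/|n|² = (153 − 27)/126 = 1.
Reflection = T − 2λn = (1, 8, -12) − 2·(-3, 6, -9) = (7, -4, 6).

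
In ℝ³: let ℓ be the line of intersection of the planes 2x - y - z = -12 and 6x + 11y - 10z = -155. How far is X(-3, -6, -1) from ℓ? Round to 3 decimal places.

Direction of ℓ: (2, -1, -1) × (6, 11, -10) = (21, 14, 28).
A point on ℓ: solving the two plane equations with x = -8 gives (-8, -7, 3).
Taking (-8, -7, 3) on ℓ with direction v = (21, 14, 28): w = X − (-8, -7, 3) = (5, 1, -4), and w × v = (84, -224, 49).
Distance = |w × v| / |v| = √59633 / √1421 ≈ 6.478.

6.478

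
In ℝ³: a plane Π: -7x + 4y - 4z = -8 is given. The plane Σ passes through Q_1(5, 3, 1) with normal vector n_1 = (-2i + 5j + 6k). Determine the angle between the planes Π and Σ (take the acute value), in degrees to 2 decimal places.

Σ: n_1·r = n_1·Q_1 gives -2x + 5y + 6z = 11.
cos θ = |n₁·n₂| / (|n₁||n₂|) = |10| / (√81 · √65).
θ = arccos(0.13782) ≈ 82.08°.

82.08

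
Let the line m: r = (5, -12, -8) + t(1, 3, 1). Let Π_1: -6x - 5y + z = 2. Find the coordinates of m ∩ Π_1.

Substitute r = (5, -12, -8) + t(1, 3, 1) into the plane: 22 + (-20)t = 2, so t = 1.
Intersection: (5, -12, -8) + 1·(1, 3, 1) = (6, -9, -7).

(6, -9, -7)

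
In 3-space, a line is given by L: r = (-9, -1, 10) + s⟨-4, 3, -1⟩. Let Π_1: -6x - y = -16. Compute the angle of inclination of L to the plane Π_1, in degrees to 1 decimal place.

42.6

sin θ = |n·v| / (|n||v|) = |21| / (√37 · √26) = 0.67707.
θ ≈ 42.6°.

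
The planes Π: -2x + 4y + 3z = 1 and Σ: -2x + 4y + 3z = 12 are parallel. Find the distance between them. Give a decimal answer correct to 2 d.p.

Same normal n = (-2, 4, 3) with |n| = √29; distance = |1 − 12| / |n| = 11/√29 ≈ 2.04.

2.04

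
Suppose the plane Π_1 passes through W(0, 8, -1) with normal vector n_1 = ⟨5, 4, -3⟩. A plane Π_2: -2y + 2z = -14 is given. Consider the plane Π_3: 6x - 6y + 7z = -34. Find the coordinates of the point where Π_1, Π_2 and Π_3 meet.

(1, 9, 2)

Π_1: n_1·r = n_1·W gives 5x + 4y - 3z = 35.
Solving the 3×3 linear system 5x + 4y - 3z = 35, -2y + 2z = -14, 6x - 6y + 7z = -34 (e.g. by elimination or Cramer's rule, determinant = 2) gives (1, 9, 2).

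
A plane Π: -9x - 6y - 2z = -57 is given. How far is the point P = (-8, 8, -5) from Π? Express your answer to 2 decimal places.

n·P − d = (-9)·(-8) + (-6)·(8) + (-2)·(-5) − (-57) = 91; |n| = √121.
Distance = |91| / √121 = 91/√121 ≈ 8.27.

8.27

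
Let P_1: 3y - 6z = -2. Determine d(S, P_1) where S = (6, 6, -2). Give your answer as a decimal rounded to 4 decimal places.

n·S − d = (0)·(6) + (3)·(6) + (-6)·(-2) − (-2) = 32; |n| = √45.
Distance = |32| / √45 = 32/√45 ≈ 4.7703.

4.7703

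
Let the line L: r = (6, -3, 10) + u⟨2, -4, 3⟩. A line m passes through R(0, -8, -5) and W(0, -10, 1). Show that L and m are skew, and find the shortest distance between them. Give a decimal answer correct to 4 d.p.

10.3636

A direction vector for m is W − R = (0, -2, 6).
Common perpendicular direction n = (2, -4, 3) × (0, -2, 6) = (-18, -12, -4).
With w = (0, -8, -5) − (6, -3, 10) = (-6, -5, -15), w · n = 228.
Since n ≠ 0 the lines are not parallel, and w · n = 228 ≠ 0 so they do not intersect; hence they are skew.
Distance = |w · n| / |n| = |228| / √484 ≈ 10.3636.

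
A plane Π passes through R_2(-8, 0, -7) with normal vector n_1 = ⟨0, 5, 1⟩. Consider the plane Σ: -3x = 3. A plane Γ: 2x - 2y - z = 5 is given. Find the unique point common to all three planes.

(-1, 0, -7)

Π: n_1·r = n_1·R_2 gives 5y + z = -7.
Solving the 3×3 linear system 5y + z = -7, -3x = 3, 2x - 2y - z = 5 (e.g. by elimination or Cramer's rule, determinant = -9) gives (-1, 0, -7).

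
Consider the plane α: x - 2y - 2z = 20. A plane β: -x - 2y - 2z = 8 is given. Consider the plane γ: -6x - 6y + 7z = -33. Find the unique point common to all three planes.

Solving the 3×3 linear system x - 2y - 2z = 20, -x - 2y - 2z = 8, -6x - 6y + 7z = -33 (e.g. by elimination or Cramer's rule, determinant = -52) gives (6, -4, -3).

(6, -4, -3)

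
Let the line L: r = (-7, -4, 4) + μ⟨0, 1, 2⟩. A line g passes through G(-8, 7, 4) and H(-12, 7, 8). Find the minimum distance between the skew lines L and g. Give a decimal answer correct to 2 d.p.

9.39

A direction vector for g is H − G = (-4, 0, 4).
Common perpendicular direction n = (0, 1, 2) × (-4, 0, 4) = (4, -8, 4).
With w = (-8, 7, 4) − (-7, -4, 4) = (-1, 11, 0), w · n = -92.
Distance = |w · n| / |n| = |-92| / √96 ≈ 9.39.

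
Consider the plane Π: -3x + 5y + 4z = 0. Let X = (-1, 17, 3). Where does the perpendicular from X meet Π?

Foot = X − λn with λ = (n·X − d)/|n|² = (100 − 0)/50 = 2.
Foot = (-1, 17, 3) − 2·(-3, 5, 4) = (5, 7, -5).

(5, 7, -5)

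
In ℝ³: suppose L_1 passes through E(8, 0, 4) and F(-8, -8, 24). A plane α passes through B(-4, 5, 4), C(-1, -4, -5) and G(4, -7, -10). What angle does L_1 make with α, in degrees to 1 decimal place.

29.9

A direction vector for L_1 is F − E = (-16, -8, 20).
BC = (3, -9, -9), BG = (8, -12, -14); a normal to α is BC × BG = (18, -30, 36).
Using B: α has equation 18x - 30y + 36z = -78.
sin θ = |n·v| / (|n||v|) = |672| / (√2520 · √720) = 0.49889.
θ ≈ 29.9°.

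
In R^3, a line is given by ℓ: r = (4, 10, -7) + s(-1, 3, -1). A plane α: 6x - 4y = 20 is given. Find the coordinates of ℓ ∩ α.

Substitute r = (4, 10, -7) + t(-1, 3, -1) into the plane: -16 + (-18)t = 20, so t = -2.
Intersection: (4, 10, -7) + (-2)·(-1, 3, -1) = (6, 4, -5).

(6, 4, -5)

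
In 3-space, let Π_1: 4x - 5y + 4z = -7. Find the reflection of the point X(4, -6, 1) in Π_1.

λ = (n·X − d)/|n|² = (50 − (-7))/57 = 1.
Reflection = X − 2λn = (4, -6, 1) − 2·(4, -5, 4) = (-4, 4, -7).

(-4, 4, -7)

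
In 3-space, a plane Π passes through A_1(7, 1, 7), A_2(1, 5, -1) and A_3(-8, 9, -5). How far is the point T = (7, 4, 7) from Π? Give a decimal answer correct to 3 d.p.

2.769

A_1A_2 = (-6, 4, -8), A_1A_3 = (-15, 8, -12); a normal to Π is A_1A_2 × A_1A_3 = (16, 48, 12).
Using A_1: Π has equation 16x + 48y + 12z = 244.
n·T − d = (16)·(7) + (48)·(4) + (12)·(7) − 244 = 144; |n| = √2704.
Distance = |144| / √2704 = 144/√2704 ≈ 2.769.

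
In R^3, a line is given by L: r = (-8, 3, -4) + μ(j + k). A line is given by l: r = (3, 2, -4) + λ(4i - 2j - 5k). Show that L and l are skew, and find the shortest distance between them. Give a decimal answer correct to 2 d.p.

Common perpendicular direction n = (0, 1, 1) × (4, -2, -5) = (-3, 4, -4).
With w = (3, 2, -4) − (-8, 3, -4) = (11, -1, 0), w · n = -37.
Since n ≠ 0 the lines are not parallel, and w · n = -37 ≠ 0 so they do not intersect; hence they are skew.
Distance = |w · n| / |n| = |-37| / √41 ≈ 5.78.

5.78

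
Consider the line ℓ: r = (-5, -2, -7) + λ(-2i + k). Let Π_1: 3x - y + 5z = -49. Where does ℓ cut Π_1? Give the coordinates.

(-7, -2, -6)

Substitute r = (-5, -2, -7) + t(-2, 0, 1) into the plane: -48 + (-1)t = -49, so t = 1.
Intersection: (-5, -2, -7) + 1·(-2, 0, 1) = (-7, -2, -6).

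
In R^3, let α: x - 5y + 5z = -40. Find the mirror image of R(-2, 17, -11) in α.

λ = (n·R − d)/|n|² = (-142 − (-40))/51 = -2.
Reflection = R − 2λn = (-2, 17, -11) − (-4)·(1, -5, 5) = (2, -3, 9).

(2, -3, 9)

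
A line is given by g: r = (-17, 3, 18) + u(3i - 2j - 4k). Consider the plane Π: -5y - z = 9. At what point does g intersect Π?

(-8, -3, 6)

Substitute r = (-17, 3, 18) + t(3, -2, -4) into the plane: -33 + 14t = 9, so t = 3.
Intersection: (-17, 3, 18) + 3·(3, -2, -4) = (-8, -3, 6).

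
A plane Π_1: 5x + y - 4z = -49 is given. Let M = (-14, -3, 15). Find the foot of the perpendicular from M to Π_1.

(-4, -1, 7)

Foot = M − λn with λ = (n·M − d)/|n|² = (-133 − (-49))/42 = -2.
Foot = (-14, -3, 15) − (-2)·(5, 1, -4) = (-4, -1, 7).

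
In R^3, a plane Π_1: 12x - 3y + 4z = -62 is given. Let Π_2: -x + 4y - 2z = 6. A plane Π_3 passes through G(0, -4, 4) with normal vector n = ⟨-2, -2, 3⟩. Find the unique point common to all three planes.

Π_3: n·r = n·G gives -2x - 2y + 3z = 20.
Solving the 3×3 linear system 12x - 3y + 4z = -62, -x + 4y - 2z = 6, -2x - 2y + 3z = 20 (e.g. by elimination or Cramer's rule, determinant = 115) gives (-6, 2, 4).

(-6, 2, 4)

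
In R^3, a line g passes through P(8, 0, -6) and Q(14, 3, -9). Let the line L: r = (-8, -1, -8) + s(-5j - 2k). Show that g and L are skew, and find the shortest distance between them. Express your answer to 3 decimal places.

A direction vector for g is Q − P = (6, 3, -3).
Common perpendicular direction n = (6, 3, -3) × (0, -5, -2) = (-21, 12, -30).
With w = (-8, -1, -8) − (8, 0, -6) = (-16, -1, -2), w · n = 384.
Since n ≠ 0 the lines are not parallel, and w · n = 384 ≠ 0 so they do not intersect; hence they are skew.
Distance = |w · n| / |n| = |384| / √1485 ≈ 9.965.

9.965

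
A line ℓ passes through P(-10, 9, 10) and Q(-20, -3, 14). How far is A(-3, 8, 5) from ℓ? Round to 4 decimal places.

7.1833

A direction vector for ℓ is Q − P = (-10, -12, 4).
Taking (-10, 9, 10) on ℓ with direction v = (-10, -12, 4): w = A − (-10, 9, 10) = (7, -1, -5), and w × v = (-64, 22, -94).
Distance = |w × v| / |v| = √13416 / √260 ≈ 7.1833.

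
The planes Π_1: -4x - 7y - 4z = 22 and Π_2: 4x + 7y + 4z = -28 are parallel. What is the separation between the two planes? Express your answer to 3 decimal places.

0.667

Rescale Π_2 by 1/(-1): -4x - 7y - 4z = 28. Then distance = |22 − 28| / √81 ≈ 0.667.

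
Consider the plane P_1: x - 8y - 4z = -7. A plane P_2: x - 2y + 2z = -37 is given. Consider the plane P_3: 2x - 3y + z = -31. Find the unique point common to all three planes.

Solving the 3×3 linear system x - 8y - 4z = -7, x - 2y + 2z = -37, 2x - 3y + z = -31 (e.g. by elimination or Cramer's rule, determinant = -24) gives (1, 7, -12).

(1, 7, -12)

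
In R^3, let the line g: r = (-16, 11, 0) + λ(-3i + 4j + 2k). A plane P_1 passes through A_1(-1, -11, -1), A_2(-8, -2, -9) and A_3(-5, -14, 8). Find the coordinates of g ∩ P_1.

(-4, -5, -8)

A_1A_2 = (-7, 9, -8), A_1A_3 = (-4, -3, 9); a normal to P_1 is A_1A_2 × A_1A_3 = (57, 95, 57).
Using A_1: P_1 has equation 57x + 95y + 57z = -1159.
Substitute r = (-16, 11, 0) + t(-3, 4, 2) into the plane: 133 + 323t = -1159, so t = -4.
Intersection: (-16, 11, 0) + (-4)·(-3, 4, 2) = (-4, -5, -8).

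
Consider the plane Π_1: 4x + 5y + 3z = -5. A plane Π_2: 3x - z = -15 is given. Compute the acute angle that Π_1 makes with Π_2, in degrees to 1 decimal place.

66.3

cos θ = |n₁·n₂| / (|n₁||n₂|) = |9| / (√50 · √10).
θ = arccos(0.40249) ≈ 66.3°.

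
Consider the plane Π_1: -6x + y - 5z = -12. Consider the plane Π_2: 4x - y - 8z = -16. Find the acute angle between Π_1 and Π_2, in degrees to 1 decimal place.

cos θ = |n₁·n₂| / (|n₁||n₂|) = |15| / (√62 · √81).
θ = arccos(0.21167) ≈ 77.8°.

77.8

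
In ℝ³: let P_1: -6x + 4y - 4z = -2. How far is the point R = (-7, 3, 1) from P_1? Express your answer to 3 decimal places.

6.306

n·R − d = (-6)·(-7) + (4)·(3) + (-4)·(1) − (-2) = 52; |n| = √68.
Distance = |52| / √68 = 52/√68 ≈ 6.306.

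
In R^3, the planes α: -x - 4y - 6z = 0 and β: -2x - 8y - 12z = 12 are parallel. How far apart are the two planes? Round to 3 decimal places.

0.824

Rescale β by 1/2: -x - 4y - 6z = 6. Then distance = |0 − 6| / √53 ≈ 0.824.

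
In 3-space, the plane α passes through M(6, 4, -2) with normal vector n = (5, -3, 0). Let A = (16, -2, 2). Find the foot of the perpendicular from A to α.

(6, 4, 2)

α: n·r = n·M gives 5x - 3y = 18.
Foot = A − λn with λ = (n·A − d)/|n|² = (86 − 18)/34 = 2.
Foot = (16, -2, 2) − 2·(5, -3, 0) = (6, 4, 2).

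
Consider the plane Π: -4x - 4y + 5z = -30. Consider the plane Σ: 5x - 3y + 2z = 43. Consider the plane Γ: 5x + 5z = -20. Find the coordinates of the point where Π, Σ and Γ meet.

(6, -11, -10)

Solving the 3×3 linear system -4x - 4y + 5z = -30, 5x - 3y + 2z = 43, 5x + 5z = -20 (e.g. by elimination or Cramer's rule, determinant = 195) gives (6, -11, -10).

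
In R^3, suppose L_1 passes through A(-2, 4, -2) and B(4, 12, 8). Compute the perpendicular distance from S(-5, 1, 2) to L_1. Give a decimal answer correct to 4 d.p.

A direction vector for L_1 is B − A = (6, 8, 10).
Taking (-2, 4, -2) on L_1 with direction v = (6, 8, 10): w = S − (-2, 4, -2) = (-3, -3, 4), and w × v = (-62, 54, -6).
Distance = |w × v| / |v| = √6796 / √200 ≈ 5.8292.

5.8292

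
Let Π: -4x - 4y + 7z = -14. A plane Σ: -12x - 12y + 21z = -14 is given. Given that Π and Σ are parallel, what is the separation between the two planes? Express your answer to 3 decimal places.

Rescale Σ by 1/3: -4x - 4y + 7z = -14/3. Then distance = |-14 − (-14/3)| / √81 ≈ 1.037.

1.037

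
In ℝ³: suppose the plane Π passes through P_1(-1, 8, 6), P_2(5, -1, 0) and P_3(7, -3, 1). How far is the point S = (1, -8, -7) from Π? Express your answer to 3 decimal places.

5.936

P_1P_2 = (6, -9, -6), P_1P_3 = (8, -11, -5); a normal to Π is P_1P_2 × P_1P_3 = (-21, -18, 6).
Using P_1: Π has equation -21x - 18y + 6z = -87.
n·S − d = (-21)·(1) + (-18)·(-8) + (6)·(-7) − (-87) = 168; |n| = √801.
Distance = |168| / √801 = 168/√801 ≈ 5.936.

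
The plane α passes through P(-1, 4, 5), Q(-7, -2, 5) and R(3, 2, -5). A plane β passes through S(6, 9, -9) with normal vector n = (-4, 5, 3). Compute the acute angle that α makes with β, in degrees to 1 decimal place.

48.5

PQ = (-6, -6, 0), PR = (4, -2, -10); a normal to α is PQ × PR = (60, -60, 36).
Using P: α has equation 60x - 60y + 36z = -120.
β: n·r = n·S gives -4x + 5y + 3z = -6.
cos θ = |n₁·n₂| / (|n₁||n₂|) = |-432| / (√8496 · √50).
θ = arccos(0.66281) ≈ 48.5°.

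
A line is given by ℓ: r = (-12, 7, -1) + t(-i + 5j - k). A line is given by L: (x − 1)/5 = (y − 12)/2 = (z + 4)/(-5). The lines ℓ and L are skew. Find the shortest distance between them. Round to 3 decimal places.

L has direction (5, 2, -5) through (1, 12, -4).
Common perpendicular direction n = (-1, 5, -1) × (5, 2, -5) = (-23, -10, -27).
With w = (1, 12, -4) − (-12, 7, -1) = (13, 5, -3), w · n = -268.
Distance = |w · n| / |n| = |-268| / √1358 ≈ 7.273.

7.273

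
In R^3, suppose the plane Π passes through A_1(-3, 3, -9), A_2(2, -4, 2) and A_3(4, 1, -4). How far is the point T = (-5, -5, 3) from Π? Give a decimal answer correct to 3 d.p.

A_1A_2 = (5, -7, 11), A_1A_3 = (7, -2, 5); a normal to Π is A_1A_2 × A_1A_3 = (-13, 52, 39).
Using A_1: Π has equation -13x + 52y + 39z = -156.
n·T − d = (-13)·(-5) + (52)·(-5) + (39)·(3) − (-156) = 78; |n| = √4394.
Distance = |78| / √4394 = 78/√4394 ≈ 1.177.

1.177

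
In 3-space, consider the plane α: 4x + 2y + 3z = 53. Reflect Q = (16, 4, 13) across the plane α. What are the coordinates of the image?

λ = (n·Q − d)/|n|² = (111 − 53)/29 = 2.
Reflection = Q − 2λn = (16, 4, 13) − 4·(4, 2, 3) = (0, -4, 1).

(0, -4, 1)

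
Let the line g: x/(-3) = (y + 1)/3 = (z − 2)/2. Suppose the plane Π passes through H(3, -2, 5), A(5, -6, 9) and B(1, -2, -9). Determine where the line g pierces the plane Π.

(3, -4, 0)

g has direction (-3, 3, 2) through (0, -1, 2).
HA = (2, -4, 4), HB = (-2, 0, -14); a normal to Π is HA × HB = (56, 20, -8).
Using H: Π has equation 56x + 20y - 8z = 88.
Substitute r = (0, -1, 2) + t(-3, 3, 2) into the plane: -36 + (-124)t = 88, so t = -1.
Intersection: (0, -1, 2) + (-1)·(-3, 3, 2) = (3, -4, 0).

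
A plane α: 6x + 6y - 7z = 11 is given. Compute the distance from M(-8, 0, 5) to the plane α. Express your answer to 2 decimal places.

8.55

n·M − d = (6)·(-8) + (6)·(0) + (-7)·(5) − 11 = -94; |n| = √121.
Distance = |-94| / √121 = 94/√121 ≈ 8.55.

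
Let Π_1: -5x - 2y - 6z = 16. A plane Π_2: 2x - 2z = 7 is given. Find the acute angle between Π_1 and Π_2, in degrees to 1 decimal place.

85.0

cos θ = |n₁·n₂| / (|n₁||n₂|) = |2| / (√65 · √8).
θ = arccos(0.08771) ≈ 85.0°.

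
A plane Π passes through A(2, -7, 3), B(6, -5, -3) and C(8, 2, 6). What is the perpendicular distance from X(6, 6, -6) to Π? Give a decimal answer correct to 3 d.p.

AB = (4, 2, -6), AC = (6, 9, 3); a normal to Π is AB × AC = (60, -48, 24).
Using A: Π has equation 60x - 48y + 24z = 528.
n·X − d = (60)·(6) + (-48)·(6) + (24)·(-6) − 528 = -600; |n| = √6480.
Distance = |-600| / √6480 = 600/√6480 ≈ 7.454.

7.454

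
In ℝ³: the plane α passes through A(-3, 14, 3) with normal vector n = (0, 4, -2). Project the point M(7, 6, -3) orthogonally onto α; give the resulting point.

(7, 10, -5)

α: n·r = n·A gives 4y - 2z = 50.
Foot = M − λn with λ = (n·M − d)/|n|² = (30 − 50)/20 = -1.
Foot = (7, 6, -3) − (-1)·(0, 4, -2) = (7, 10, -5).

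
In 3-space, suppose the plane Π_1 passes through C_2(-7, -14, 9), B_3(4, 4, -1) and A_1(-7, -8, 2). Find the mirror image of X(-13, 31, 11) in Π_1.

C_2B_3 = (11, 18, -10), C_2A_1 = (0, 6, -7); a normal to Π_1 is C_2B_3 × C_2A_1 = (-66, 77, 66).
Using C_2: Π_1 has equation -66x + 77y + 66z = -22.
λ = (n·X − d)/|n|² = (3971 − (-22))/14641 = 3/11.
Reflection = X − 2λn = (-13, 31, 11) − (6/11)·(-66, 77, 66) = (23, -11, -25).

(23, -11, -25)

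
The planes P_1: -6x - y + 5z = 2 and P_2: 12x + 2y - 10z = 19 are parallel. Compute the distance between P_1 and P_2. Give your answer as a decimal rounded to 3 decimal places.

1.461

Rescale P_2 by 1/(-2): -6x - y + 5z = -19/2. Then distance = |2 − (-19/2)| / √62 ≈ 1.461.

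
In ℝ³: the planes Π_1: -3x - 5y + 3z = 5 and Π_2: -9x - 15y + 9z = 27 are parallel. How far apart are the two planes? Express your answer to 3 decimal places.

Rescale Π_2 by 1/3: -3x - 5y + 3z = 9. Then distance = |5 − 9| / √43 ≈ 0.610.

0.610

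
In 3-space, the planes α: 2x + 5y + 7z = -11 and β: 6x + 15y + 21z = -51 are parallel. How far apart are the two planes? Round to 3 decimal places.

0.679

Rescale β by 1/3: 2x + 5y + 7z = -17. Then distance = |-11 − (-17)| / √78 ≈ 0.679.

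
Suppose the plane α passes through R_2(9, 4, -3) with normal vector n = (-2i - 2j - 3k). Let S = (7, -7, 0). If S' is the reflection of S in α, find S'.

(11, -3, 6)

α: n·r = n·R_2 gives -2x - 2y - 3z = -17.
λ = (n·S − d)/|n|² = (0 − (-17))/17 = 1.
Reflection = S − 2λn = (7, -7, 0) − 2·(-2, -2, -3) = (11, -3, 6).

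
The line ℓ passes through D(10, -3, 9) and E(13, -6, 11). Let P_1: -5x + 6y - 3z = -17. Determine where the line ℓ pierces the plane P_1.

(4, 3, 5)

A direction vector for ℓ is E − D = (3, -3, 2).
Substitute r = (10, -3, 9) + t(3, -3, 2) into the plane: -95 + (-39)t = -17, so t = -2.
Intersection: (10, -3, 9) + (-2)·(3, -3, 2) = (4, 3, 5).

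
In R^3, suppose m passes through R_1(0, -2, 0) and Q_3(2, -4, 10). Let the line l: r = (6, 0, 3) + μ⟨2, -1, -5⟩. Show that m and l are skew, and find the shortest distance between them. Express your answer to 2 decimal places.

A direction vector for m is Q_3 − R_1 = (2, -2, 10).
Common perpendicular direction n = (2, -2, 10) × (2, -1, -5) = (20, 30, 2).
With w = (6, 0, 3) − (0, -2, 0) = (6, 2, 3), w · n = 186.
Since n ≠ 0 the lines are not parallel, and w · n = 186 ≠ 0 so they do not intersect; hence they are skew.
Distance = |w · n| / |n| = |186| / √1304 ≈ 5.15.

5.15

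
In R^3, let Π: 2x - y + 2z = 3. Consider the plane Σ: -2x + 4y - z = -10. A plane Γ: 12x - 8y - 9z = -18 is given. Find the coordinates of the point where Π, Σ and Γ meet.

Solving the 3×3 linear system 2x - y + 2z = 3, -2x + 4y - z = -10, 12x - 8y - 9z = -18 (e.g. by elimination or Cramer's rule, determinant = -122) gives (-2, -3, 2).

(-2, -3, 2)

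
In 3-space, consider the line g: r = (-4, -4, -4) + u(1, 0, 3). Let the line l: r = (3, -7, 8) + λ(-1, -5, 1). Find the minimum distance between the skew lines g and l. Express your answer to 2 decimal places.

3.49

Common perpendicular direction n = (1, 0, 3) × (-1, -5, 1) = (15, -4, -5).
With w = (3, -7, 8) − (-4, -4, -4) = (7, -3, 12), w · n = 57.
Distance = |w · n| / |n| = |57| / √266 ≈ 3.49.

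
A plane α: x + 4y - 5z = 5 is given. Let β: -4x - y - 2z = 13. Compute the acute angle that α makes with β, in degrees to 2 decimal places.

cos θ = |n₁·n₂| / (|n₁||n₂|) = |2| / (√42 · √21).
θ = arccos(0.06734) ≈ 86.14°.

86.14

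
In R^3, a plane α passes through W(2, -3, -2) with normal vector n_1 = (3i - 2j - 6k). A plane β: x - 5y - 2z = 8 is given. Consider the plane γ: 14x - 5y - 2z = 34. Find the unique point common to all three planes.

α: n_1·r = n_1·W gives 3x - 2y - 6z = 24.
Solving the 3×3 linear system 3x - 2y - 6z = 24, x - 5y - 2z = 8, 14x - 5y - 2z = 34 (e.g. by elimination or Cramer's rule, determinant = -338) gives (2, 0, -3).

(2, 0, -3)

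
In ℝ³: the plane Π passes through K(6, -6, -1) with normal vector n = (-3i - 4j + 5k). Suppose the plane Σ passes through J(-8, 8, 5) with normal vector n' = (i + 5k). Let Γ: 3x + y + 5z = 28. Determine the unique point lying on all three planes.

(7, -3, 2)

Π: n·r = n·K gives -3x - 4y + 5z = 1.
Σ: n'·r = n'·J gives x + 5z = 17.
Solving the 3×3 linear system -3x - 4y + 5z = 1, x + 5z = 17, 3x + y + 5z = 28 (e.g. by elimination or Cramer's rule, determinant = -20) gives (7, -3, 2).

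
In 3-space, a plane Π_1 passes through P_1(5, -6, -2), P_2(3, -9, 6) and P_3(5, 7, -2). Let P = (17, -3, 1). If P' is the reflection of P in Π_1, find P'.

P_1P_2 = (-2, -3, 8), P_1P_3 = (0, 13, 0); a normal to Π_1 is P_1P_2 × P_1P_3 = (-104, 0, -26).
Using P_1: Π_1 has equation -104x - 26z = -468.
λ = (n·P − d)/|n|² = (-1794 − (-468))/11492 = -3/26.
Reflection = P − 2λn = (17, -3, 1) − (-3/13)·(-104, 0, -26) = (-7, -3, -5).

(-7, -3, -5)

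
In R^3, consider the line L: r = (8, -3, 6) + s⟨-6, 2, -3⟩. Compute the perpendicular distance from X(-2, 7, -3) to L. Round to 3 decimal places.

6.881

Taking (8, -3, 6) on L with direction v = (-6, 2, -3): w = X − (8, -3, 6) = (-10, 10, -9), and w × v = (-12, 24, 40).
Distance = |w × v| / |v| = √2320 / √49 ≈ 6.881.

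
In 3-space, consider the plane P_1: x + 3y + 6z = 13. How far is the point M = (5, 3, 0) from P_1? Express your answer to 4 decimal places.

0.1474

n·M − d = (1)·(5) + (3)·(3) + (6)·(0) − 13 = 1; |n| = √46.
Distance = |1| / √46 = 1/√46 ≈ 0.1474.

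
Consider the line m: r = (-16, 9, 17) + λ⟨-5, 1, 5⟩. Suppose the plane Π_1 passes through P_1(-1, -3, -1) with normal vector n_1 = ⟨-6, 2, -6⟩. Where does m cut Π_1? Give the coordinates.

Π_1: n_1·r = n_1·P_1 gives -6x + 2y - 6z = 6.
Substitute r = (-16, 9, 17) + t(-5, 1, 5) into the plane: 12 + 2t = 6, so t = -3.
Intersection: (-16, 9, 17) + (-3)·(-5, 1, 5) = (-1, 6, 2).

(-1, 6, 2)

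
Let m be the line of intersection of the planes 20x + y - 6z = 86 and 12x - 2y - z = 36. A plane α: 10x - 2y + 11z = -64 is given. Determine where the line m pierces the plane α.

(2, -2, -8)

Direction of m: (20, 1, -6) × (12, -2, -1) = (-13, -52, -52).
A point on m: solving the two plane equations with x = 3 gives (3, 2, -4).
Substitute r = (3, 2, -4) + t(-13, -52, -52) into the plane: -18 + (-598)t = -64, so t = 1/13.
Intersection: (3, 2, -4) + (1/13)·(-13, -52, -52) = (2, -2, -8).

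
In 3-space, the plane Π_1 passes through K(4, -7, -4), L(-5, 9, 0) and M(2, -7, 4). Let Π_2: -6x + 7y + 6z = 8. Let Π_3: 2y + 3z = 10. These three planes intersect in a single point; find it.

(0, -4, 6)

KL = (-9, 16, 4), KM = (-2, 0, 8); a normal to Π_1 is KL × KM = (128, 64, 32).
Using K: Π_1 has equation 128x + 64y + 32z = -64.
Solving the 3×3 linear system 128x + 64y + 32z = -64, -6x + 7y + 6z = 8, 2y + 3z = 10 (e.g. by elimination or Cramer's rule, determinant = 1920) gives (0, -4, 6).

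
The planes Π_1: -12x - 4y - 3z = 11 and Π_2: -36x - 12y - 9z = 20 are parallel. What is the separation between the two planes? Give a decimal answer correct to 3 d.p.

0.333

Rescale Π_2 by 1/3: -12x - 4y - 3z = 20/3. Then distance = |11 − (20/3)| / √169 ≈ 0.333.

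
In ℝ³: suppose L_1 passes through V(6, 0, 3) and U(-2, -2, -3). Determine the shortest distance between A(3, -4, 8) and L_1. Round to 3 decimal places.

A direction vector for L_1 is U − V = (-8, -2, -6).
Taking (6, 0, 3) on L_1 with direction v = (-8, -2, -6): w = A − (6, 0, 3) = (-3, -4, 5), and w × v = (34, -58, -26).
Distance = |w × v| / |v| = √5196 / √104 ≈ 7.068.

7.068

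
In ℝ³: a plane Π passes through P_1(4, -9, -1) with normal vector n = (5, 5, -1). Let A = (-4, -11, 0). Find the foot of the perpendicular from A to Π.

Π: n·r = n·P_1 gives 5x + 5y - z = -24.
Foot = A − λn with λ = (n·A − d)/|n|² = (-75 − (-24))/51 = -1.
Foot = (-4, -11, 0) − (-1)·(5, 5, -1) = (1, -6, -1).

(1, -6, -1)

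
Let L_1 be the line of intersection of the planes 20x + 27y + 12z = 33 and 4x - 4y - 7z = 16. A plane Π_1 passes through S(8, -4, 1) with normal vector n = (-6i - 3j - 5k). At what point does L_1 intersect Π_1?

Direction of L_1: (20, 27, 12) × (4, -4, -7) = (-141, 188, -188).
A point on L_1: solving the two plane equations with x = -6 gives (-6, 11, -12).
Π_1: n·r = n·S gives -6x - 3y - 5z = -41.
Substitute r = (-6, 11, -12) + t(-141, 188, -188) into the plane: 63 + 1222t = -41, so t = -4/47.
Intersection: (-6, 11, -12) + (-4/47)·(-141, 188, -188) = (6, -5, 4).

(6, -5, 4)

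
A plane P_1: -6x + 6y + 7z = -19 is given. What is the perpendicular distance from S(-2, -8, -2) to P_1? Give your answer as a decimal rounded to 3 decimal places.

2.818

n·S − d = (-6)·(-2) + (6)·(-8) + (7)·(-2) − (-19) = -31; |n| = √121.
Distance = |-31| / √121 = 31/√121 ≈ 2.818.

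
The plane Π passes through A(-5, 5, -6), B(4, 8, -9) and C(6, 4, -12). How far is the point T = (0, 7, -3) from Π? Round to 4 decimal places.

3.6742

AB = (9, 3, -3), AC = (11, -1, -6); a normal to Π is AB × AC = (-21, 21, -42).
Using A: Π has equation -21x + 21y - 42z = 462.
n·T − d = (-21)·(0) + (21)·(7) + (-42)·(-3) − 462 = -189; |n| = √2646.
Distance = |-189| / √2646 = 189/√2646 ≈ 3.6742.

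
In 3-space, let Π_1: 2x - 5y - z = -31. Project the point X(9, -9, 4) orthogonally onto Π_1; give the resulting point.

(3, 6, 7)

Foot = X − λn with λ = (n·X − d)/|n|² = (59 − (-31))/30 = 3.
Foot = (9, -9, 4) − 3·(2, -5, -1) = (3, 6, 7).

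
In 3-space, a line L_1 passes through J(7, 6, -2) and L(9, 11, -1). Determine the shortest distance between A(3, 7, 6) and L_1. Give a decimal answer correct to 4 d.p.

A direction vector for L_1 is L − J = (2, 5, 1).
Taking (7, 6, -2) on L_1 with direction v = (2, 5, 1): w = A − (7, 6, -2) = (-4, 1, 8), and w × v = (-39, 20, -22).
Distance = |w × v| / |v| = √2405 / √30 ≈ 8.9536.

8.9536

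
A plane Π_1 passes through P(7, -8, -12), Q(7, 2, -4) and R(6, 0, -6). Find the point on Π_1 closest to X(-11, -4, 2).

PQ = (0, 10, 8), PR = (-1, 8, 6); a normal to Π_1 is PQ × PR = (-4, -8, 10).
Using P: Π_1 has equation -4x - 8y + 10z = -84.
Foot = X − λn with λ = (n·X − d)/|n|² = (96 − (-84))/180 = 1.
Foot = (-11, -4, 2) − 1·(-4, -8, 10) = (-7, 4, -8).

(-7, 4, -8)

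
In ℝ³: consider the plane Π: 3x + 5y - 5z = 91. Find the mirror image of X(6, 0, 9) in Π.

(18, 20, -11)

λ = (n·X − d)/|n|² = (-27 − 91)/59 = -2.
Reflection = X − 2λn = (6, 0, 9) − (-4)·(3, 5, -5) = (18, 20, -11).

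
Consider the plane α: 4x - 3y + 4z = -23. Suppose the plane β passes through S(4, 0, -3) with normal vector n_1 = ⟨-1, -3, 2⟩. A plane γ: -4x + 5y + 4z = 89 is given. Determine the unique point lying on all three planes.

β: n_1·r = n_1·S gives -x - 3y + 2z = -10.
Solving the 3×3 linear system 4x - 3y + 4z = -23, -x - 3y + 2z = -10, -4x + 5y + 4z = 89 (e.g. by elimination or Cramer's rule, determinant = -144) gives (-5, 9, 6).

(-5, 9, 6)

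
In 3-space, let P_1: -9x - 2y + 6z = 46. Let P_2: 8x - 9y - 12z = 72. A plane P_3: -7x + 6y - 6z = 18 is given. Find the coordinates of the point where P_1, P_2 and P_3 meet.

(-6, -8, -4)

Solving the 3×3 linear system -9x - 2y + 6z = 46, 8x - 9y - 12z = 72, -7x + 6y - 6z = 18 (e.g. by elimination or Cramer's rule, determinant = -1488) gives (-6, -8, -4).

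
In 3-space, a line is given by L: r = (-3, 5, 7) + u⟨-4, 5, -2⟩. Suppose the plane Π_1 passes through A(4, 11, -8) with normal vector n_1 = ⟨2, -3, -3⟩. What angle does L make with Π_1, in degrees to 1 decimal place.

Π_1: n_1·r = n_1·A gives 2x - 3y - 3z = -1.
sin θ = |n·v| / (|n||v|) = |-17| / (√22 · √45) = 0.54030.
θ ≈ 32.7°.

32.7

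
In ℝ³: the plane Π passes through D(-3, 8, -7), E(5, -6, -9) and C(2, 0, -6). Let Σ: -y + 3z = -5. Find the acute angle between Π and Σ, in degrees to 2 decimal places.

DE = (8, -14, -2), DC = (5, -8, 1); a normal to Π is DE × DC = (-30, -18, 6).
Using D: Π has equation -30x - 18y + 6z = -96.
cos θ = |n₁·n₂| / (|n₁||n₂|) = |36| / (√1260 · √10).
θ = arccos(0.32071) ≈ 71.29°.

71.29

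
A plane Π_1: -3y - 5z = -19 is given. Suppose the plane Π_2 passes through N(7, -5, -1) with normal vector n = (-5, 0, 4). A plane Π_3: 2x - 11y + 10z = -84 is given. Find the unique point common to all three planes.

(7, 8, -1)

Π_2: n·r = n·N gives -5x + 4z = -39.
Solving the 3×3 linear system -3y - 5z = -19, -5x + 4z = -39, 2x - 11y + 10z = -84 (e.g. by elimination or Cramer's rule, determinant = -449) gives (7, 8, -1).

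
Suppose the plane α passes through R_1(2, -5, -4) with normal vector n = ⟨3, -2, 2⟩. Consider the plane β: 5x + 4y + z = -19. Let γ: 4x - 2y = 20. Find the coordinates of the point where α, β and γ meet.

(2, -6, -5)

α: n·r = n·R_1 gives 3x - 2y + 2z = 8.
Solving the 3×3 linear system 3x - 2y + 2z = 8, 5x + 4y + z = -19, 4x - 2y = 20 (e.g. by elimination or Cramer's rule, determinant = -54) gives (2, -6, -5).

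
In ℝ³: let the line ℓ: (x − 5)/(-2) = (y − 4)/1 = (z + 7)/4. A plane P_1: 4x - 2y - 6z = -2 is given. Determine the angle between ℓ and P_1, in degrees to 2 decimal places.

82.51

ℓ has direction (-2, 1, 4) through (5, 4, -7).
sin θ = |n·v| / (|n||v|) = |-34| / (√56 · √21) = 0.99146.
θ ≈ 82.51°.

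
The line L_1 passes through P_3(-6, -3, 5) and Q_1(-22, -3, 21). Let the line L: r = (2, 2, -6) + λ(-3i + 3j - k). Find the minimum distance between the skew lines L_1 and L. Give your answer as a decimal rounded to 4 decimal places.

A direction vector for L_1 is Q_1 − P_3 = (-16, 0, 16).
Common perpendicular direction n = (-16, 0, 16) × (-3, 3, -1) = (-48, -64, -48).
With w = (2, 2, -6) − (-6, -3, 5) = (8, 5, -11), w · n = -176.
Distance = |w · n| / |n| = |-176| / √8704 ≈ 1.8865.

1.8865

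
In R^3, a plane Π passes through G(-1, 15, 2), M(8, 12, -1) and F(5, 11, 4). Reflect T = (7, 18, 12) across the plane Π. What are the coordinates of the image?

GM = (9, -3, -3), GF = (6, -4, 2); a normal to Π is GM × GF = (-18, -36, -18).
Using G: Π has equation -18x - 36y - 18z = -558.
λ = (n·T − d)/|n|² = (-990 − (-558))/1944 = -2/9.
Reflection = T − 2λn = (7, 18, 12) − (-4/9)·(-18, -36, -18) = (-1, 2, 4).

(-1, 2, 4)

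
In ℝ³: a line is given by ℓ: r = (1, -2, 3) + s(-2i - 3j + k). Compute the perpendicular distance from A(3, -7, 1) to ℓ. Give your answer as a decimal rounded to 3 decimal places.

Taking (1, -2, 3) on ℓ with direction v = (-2, -3, 1): w = A − (1, -2, 3) = (2, -5, -2), and w × v = (-11, 2, -16).
Distance = |w × v| / |v| = √381 / √14 ≈ 5.217.

5.217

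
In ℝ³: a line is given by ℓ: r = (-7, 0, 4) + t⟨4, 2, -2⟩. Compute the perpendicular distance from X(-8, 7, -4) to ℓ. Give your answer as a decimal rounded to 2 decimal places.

9.26

Taking (-7, 0, 4) on ℓ with direction v = (4, 2, -2): w = X − (-7, 0, 4) = (-1, 7, -8), and w × v = (2, -34, -30).
Distance = |w × v| / |v| = √2060 / √24 ≈ 9.26.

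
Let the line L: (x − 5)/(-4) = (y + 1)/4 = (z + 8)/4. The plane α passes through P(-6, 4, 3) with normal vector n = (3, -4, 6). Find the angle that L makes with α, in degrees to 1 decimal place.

4.2

L has direction (-4, 4, 4) through (5, -1, -8).
α: n·r = n·P gives 3x - 4y + 6z = -16.
sin θ = |n·v| / (|n||v|) = |-4| / (√61 · √48) = 0.07392.
θ ≈ 4.2°.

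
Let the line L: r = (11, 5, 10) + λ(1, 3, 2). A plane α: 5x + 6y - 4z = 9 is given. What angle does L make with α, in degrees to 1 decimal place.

27.2

sin θ = |n·v| / (|n||v|) = |15| / (√77 · √14) = 0.45686.
θ ≈ 27.2°.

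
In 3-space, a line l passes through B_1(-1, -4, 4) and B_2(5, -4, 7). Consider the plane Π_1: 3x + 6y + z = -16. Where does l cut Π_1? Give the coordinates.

(1, -4, 5)

A direction vector for l is B_2 − B_1 = (6, 0, 3).
Substitute r = (-1, -4, 4) + t(6, 0, 3) into the plane: -23 + 21t = -16, so t = 1/3.
Intersection: (-1, -4, 4) + (1/3)·(6, 0, 3) = (1, -4, 5).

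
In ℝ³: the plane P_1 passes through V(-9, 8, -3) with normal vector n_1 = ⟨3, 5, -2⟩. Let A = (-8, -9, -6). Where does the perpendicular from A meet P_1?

(-2, 1, -10)

P_1: n_1·r = n_1·V gives 3x + 5y - 2z = 19.
Foot = A − λn with λ = (n·A − d)/|n|² = (-57 − 19)/38 = -2.
Foot = (-8, -9, -6) − (-2)·(3, 5, -2) = (-2, 1, -10).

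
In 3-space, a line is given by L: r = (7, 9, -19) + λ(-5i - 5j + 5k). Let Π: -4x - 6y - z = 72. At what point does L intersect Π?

Substitute r = (7, 9, -19) + t(-5, -5, 5) into the plane: -63 + 45t = 72, so t = 3.
Intersection: (7, 9, -19) + 3·(-5, -5, 5) = (-8, -6, -4).

(-8, -6, -4)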